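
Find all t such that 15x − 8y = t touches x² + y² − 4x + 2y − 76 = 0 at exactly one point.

Tangency holds when the distance from the centre (2, −1) to the line equals the radius 9:
|15·2 − 8·(−1) − t| / √289 = 9
|t − (38)| = 9·17, so t = 191 or t = −115.

t = −115 or t = 191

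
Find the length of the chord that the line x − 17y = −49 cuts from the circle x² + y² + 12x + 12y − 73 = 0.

Express y = (49 + x)/17 and substitute into the circle:
290x² + 3770x − 8700 = 0  ⟹  x² + 13x − 30 = 0
x = 2 or x = −15, giving (2, 3) and (−15, 2).
Chord length = distance between (2, 3) and (−15, 2) = √290 = √290.

√290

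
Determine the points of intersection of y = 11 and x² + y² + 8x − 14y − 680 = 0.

(−31, 11) and (23, 11)

Substitute y = 11:
x² + 8x − 713 = 0
x = 23 or x = −31, giving (23, 11) and (−31, 11).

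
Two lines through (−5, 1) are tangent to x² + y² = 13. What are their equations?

3x + 2y = −13 and 2x − 3y = −13

Write the tangent as mx − y + (1 − m·(−5)) = 0 and set its distance from the centre to √13:
(5m − (−1))² = 13(m² + 1)
6m² + 5m − 6 = 0, so m = −3/2 or m = 2/3.
Through (−5, 1) these give 3x + 2y = −13 and 2x − 3y = −13.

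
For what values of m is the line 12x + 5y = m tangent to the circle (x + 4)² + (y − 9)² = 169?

m = −172 or m = 166

The line touches the circle iff its distance from (−4, 9) is 13:
|12·(−4) + 5·9 − m| / √169 = 13
|m − (−3)| = 13·13, so m = 166 or m = −172.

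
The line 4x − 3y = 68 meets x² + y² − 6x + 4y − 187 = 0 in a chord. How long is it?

20

The distance from (3, −2) to the line is 50/√25, and r² = 200.
Chord = 2√(r² − d²) = 2·√(100) = 20.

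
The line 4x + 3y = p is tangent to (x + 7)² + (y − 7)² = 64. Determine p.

p = −47 or p = 33

Tangency holds when the distance from the centre (−7, 7) to the line equals the radius 8:
|4·(−7) + 3·7 − p| / √25 = 8
|p − (−7)| = 8·5, so p = 33 or p = −47.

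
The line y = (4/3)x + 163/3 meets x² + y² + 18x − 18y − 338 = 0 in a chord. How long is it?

20

Centre (−9, 9), r² = 500. Perpendicular distance d from centre to line = |100| / √25 = 100/√25.
Half the chord is √(r² − d²) = √(100), so the full chord is 20.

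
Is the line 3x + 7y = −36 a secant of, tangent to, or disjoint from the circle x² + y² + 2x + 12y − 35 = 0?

secant

Substituting the line into the circle gives 58x² + 62x − 3443 = 0.
Discriminant = (62)² − 4·58·(−3443) = 802620 > 0.
Two real roots: the line is a secant.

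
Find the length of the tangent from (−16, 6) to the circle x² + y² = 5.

With centre O = (0, 0), |OP|² = 292 and r² = 5.
The tangent meets the radius at right angles, so tangent² = |PO|² − r² = 292 − 5 = 287.

√287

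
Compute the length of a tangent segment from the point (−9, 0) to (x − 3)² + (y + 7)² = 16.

√177

With centre O = (3, −7), |OP|² = 193 and r² = 16.
By the tangent–radius right angle, tangent length = √(|PO|² − r²) = √177.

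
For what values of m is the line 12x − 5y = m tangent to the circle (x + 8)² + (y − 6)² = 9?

m = −165 or m = −87

The line touches the circle iff its distance from (−8, 6) is 3:
|12·(−8) − 5·6 − m| / √169 = 3
|m − (−126)| = 3·13, so m = −87 or m = −165.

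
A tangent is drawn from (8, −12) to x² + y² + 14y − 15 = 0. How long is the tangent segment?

5

With centre O = (0, −7), |OP|² = 89 and r² = 64.
Power of the point: PT² = |PO|² − r² = 25, so PT = 5.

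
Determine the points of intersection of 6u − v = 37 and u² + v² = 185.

(4, −13) and (8, 11)

From the line, v = 6u − 37. Substituting:
37u² − 444u + 1184 = 0  ⟹  u² − 12u + 32 = 0
u = 8 or u = 4, giving (8, 11) and (4, −13).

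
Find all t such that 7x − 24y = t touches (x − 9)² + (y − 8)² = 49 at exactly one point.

t = −304 or t = 46

The line touches the circle iff its distance from (9, 8) is 7:
|7·9 − 24·8 − t| / √625 = 7
|t − (−129)| = 7·25, so t = 46 or t = −304.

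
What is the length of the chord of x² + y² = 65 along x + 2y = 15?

Centre (0, 0), r² = 65. Perpendicular distance d from centre to line = |−15| / √5 = 15/√5.
Half the chord is √(r² − d²) = √(20), so the full chord is 4√5.

4√5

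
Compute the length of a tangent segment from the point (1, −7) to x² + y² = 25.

5

The centre is (0, 0) and r = 5. The square of the distance from P to the centre is 1 + 49 = 50.
Power of the point: PT² = |PO|² − r² = 25, so PT = 5.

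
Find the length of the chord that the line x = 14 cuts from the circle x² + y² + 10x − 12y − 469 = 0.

26

The line gives x = 14. Substituting into the circle:
y² − 12y − 133 = 0
y = 19 or y = −7, giving (14, 19) and (14, −7).
Chord length = distance between (14, 19) and (14, −7) = √676 = 26.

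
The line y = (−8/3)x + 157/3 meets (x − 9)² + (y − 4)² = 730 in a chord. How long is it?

The distance from (9, 4) to the line is 73/√73, and r² = 730.
Half the chord is √(r² − d²) = √(657), so the full chord is 6√73.

6√73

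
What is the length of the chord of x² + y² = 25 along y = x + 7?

√2

Centre (0, 0), r² = 25. Perpendicular distance d from centre to line = |7| / √2 = 7/√2.
Half the chord is √(r² − d²) = √(1/2), so the full chord is √2.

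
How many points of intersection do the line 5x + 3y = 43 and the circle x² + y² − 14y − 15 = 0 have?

Centre (0, 7), r² = 64. Distance² from centre to line = (−22)²/34 = 242/17.
Since d² < r², the line cuts the circle twice.

2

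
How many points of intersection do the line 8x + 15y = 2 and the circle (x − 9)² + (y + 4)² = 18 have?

2

Centre (9, −4), r² = 18. Distance² from centre to line = (10)²/289 = 100/289.
Since d² < r², the line cuts the circle twice.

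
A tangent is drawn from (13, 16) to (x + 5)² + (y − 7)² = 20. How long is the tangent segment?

Centre (−5, 7), r² = 20. |PO|² = (18)² + (9)² = 405.
The tangent meets the radius at right angles, so tangent² = |PO|² − r² = 405 − 20 = 385.

√385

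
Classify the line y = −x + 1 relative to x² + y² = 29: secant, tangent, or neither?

secant

Centre (0, 0), r² = 29. Distance² from centre to line = (−1)²/2 = 1/2.
Since d² < r², the line cuts the circle twice.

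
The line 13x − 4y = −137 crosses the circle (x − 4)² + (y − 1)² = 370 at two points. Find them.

(−13, −8) and (−5, 18)

Substitute y = (137 + 13x)/4:
185x² + 3330x + 12025 = 0  ⟹  x² + 18x + 65 = 0
x = −5 or x = −13, giving (−5, 18) and (−13, −8).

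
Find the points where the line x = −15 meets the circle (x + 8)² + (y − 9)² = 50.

The line gives x = −15. Substituting into the circle:
y² − 18y + 80 = 0
y = 10 or y = 8, giving (−15, 10) and (−15, 8).

(−15, 8) and (−15, 10)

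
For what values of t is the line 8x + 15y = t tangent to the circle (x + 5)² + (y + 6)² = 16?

t = −198 or t = −62

The line touches the circle iff its distance from (−5, −6) is 4:
|8·(−5) + 15·(−6) − t| / √289 = 4
|t − (−130)| = 4·17, so t = −62 or t = −198.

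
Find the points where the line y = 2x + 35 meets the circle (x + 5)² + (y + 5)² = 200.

Substitute y = 2x + 35:
5x² + 170x + 1425 = 0  ⟹  x² + 34x + 285 = 0
x = −15 or x = −19, giving (−15, 5) and (−19, −3).

(−19, −3) and (−15, 5)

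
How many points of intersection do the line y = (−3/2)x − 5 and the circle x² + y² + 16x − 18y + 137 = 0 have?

Substituting the line into the circle gives 13x² + 232x + 1008 = 0.
Δ = 53824 − 52416 = 1408.
Two real roots: the line is a secant.

2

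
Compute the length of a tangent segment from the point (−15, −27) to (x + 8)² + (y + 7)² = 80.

With centre O = (−8, −7), |OP|² = 449 and r² = 80.
By the tangent–radius right angle, tangent length = √(|PO|² − r²) = √369 = 3√41.

3√41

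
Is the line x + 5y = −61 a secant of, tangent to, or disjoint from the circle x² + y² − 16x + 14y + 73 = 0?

Centre (8, −7), r² = 40. Distance² from centre to line = (34)²/26 = 578/13.
Since d² > r², the line lies outside the circle.

disjoint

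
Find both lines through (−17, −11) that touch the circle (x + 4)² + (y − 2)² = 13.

A line y − (−11) = m(x − (−17)) is tangent when its distance from (−4, 2) is √13:
[m·(13) − (13)]² = 13(m² + 1)
6m² − 13m + 6 = 0, so m = 2/3 or m = 3/2.
With m = 2/3: 2x − 3y = −1. With m = 3/2: 3x − 2y = −29.

2x − 3y = −1 and 3x − 2y = −29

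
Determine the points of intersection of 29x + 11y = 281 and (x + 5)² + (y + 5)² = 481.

(4, 15) and (15, −14)

From the line, y = (281 − 29x)/11. Substituting:
962x² − 18278x + 57720 = 0  ⟹  x² − 19x + 60 = 0
x = 15 or x = 4, giving (15, −14) and (4, 15).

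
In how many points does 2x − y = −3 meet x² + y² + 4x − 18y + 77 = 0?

0

Substituting the line into the circle gives 5x² − 20x + 32 = 0.
Δ = 400 − 640 = −240.
No real roots: the line does not meet the circle.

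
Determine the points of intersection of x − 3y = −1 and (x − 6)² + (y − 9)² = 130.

(−1, 0) and (17, 6)

Express y = (1 + x)/3 and substitute into the circle:
10x² − 160x − 170 = 0  ⟹  x² − 16x − 17 = 0
x = 17 or x = −1, giving (17, 6) and (−1, 0).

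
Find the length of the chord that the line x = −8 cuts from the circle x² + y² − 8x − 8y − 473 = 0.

The distance from (4, 4) to the line is 12, and r² = 505.
Chord = 2√(r² − d²) = 2·√(361) = 38.

38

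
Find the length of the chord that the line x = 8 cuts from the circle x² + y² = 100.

The line gives x = 8. Substituting into the circle:
y² − 36 = 0
y = 6 or y = −6, giving (8, 6) and (8, −6).
|(8, 6) − (8, −6)| = √((0)² + (12)²) = 12.

12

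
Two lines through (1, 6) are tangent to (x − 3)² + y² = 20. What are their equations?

Write the tangent as mx − y + (6 − m·(1)) = 0 and set its distance from the centre to 2√5:
[m·(2) − (−6)]² = 20(m² + 1)
2m² − 3m − 2 = 0, so m = 2 or m = −1/2.
Through (1, 6) these give 2x − y = −4 and x + 2y = 13.

2x − y = −4 and x + 2y = 13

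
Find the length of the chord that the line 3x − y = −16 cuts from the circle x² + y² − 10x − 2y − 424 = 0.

Substitute y = 3x + 16:
10x² + 80x − 200 = 0  ⟹  x² + 8x − 20 = 0
x = 2 or x = −10, giving (2, 22) and (−10, −14).
|(2, 22) − (−10, −14)| = √((12)² + (36)²) = 12√10.

12√10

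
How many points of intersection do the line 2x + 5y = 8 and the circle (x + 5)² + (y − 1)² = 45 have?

2

Substituting the line into the circle gives 29x² + 238x − 491 = 0.
Δ = 56644 − (−56956) = 113600.
Two real roots: the line is a secant.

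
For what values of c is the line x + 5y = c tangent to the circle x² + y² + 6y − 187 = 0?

c = −15 ± 14√26

Tangency holds when the distance from the centre (0, −3) to the line equals the radius 14:
|1·0 + 5·(−3) − c| / √26 = 14
|c − (−15)| = 14√26.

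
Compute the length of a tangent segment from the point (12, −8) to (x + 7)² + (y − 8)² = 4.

Centre (−7, 8), r² = 4. |PO|² = (19)² + (−16)² = 617.
Power of the point: PT² = |PO|² − r² = 613, so PT = √613.

√613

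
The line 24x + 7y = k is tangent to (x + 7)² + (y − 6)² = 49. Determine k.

k = −301 or k = 49

Tangency holds when the distance from the centre (−7, 6) to the line equals the radius 7:
|24·(−7) + 7·6 − k| / √625 = 7
|k − (−126)| = 7·25, so k = 49 or k = −301.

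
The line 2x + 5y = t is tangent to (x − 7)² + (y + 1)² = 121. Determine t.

t = 9 ± 11√29

For a tangent, require d(centre, line) = r = 11.
|2·7 + 5·(−1) − t| / √29 = 11
|t − (9)| = 11√29.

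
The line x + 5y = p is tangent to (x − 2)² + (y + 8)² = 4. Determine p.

p = −38 ± 2√26

For a tangent, require d(centre, line) = r = 2.
|1·2 + 5·(−8) − p| / √26 = 2
|p − (−38)| = 2√26.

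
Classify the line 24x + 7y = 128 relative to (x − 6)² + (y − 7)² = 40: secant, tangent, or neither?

secant

Centre (6, 7), r² = 40. Distance² from centre to line = (65)²/625 = 169/25.
Since d² < r², the line cuts the circle twice.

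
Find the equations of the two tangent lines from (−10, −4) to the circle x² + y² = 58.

3x + 7y = −58 and 7x − 3y = −58

A line y − (−4) = m(x − (−10)) is tangent when its distance from (0, 0) is √58:
[m·(10) − (4)]² = 58(m² + 1)
21m² − 40m − 21 = 0, so m = −3/7 or m = 7/3.
With m = −3/7: 3x + 7y = −58. With m = 7/3: 7x − 3y = −58.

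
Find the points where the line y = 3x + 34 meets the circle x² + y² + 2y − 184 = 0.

(−13, −5) and (−8, 10)

Substitute y = 3x + 34:
10x² + 210x + 1040 = 0  ⟹  x² + 21x + 104 = 0
x = −8 or x = −13, giving (−8, 10) and (−13, −5).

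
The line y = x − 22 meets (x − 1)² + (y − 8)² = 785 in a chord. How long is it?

Centre (1, 8), r² = 785. Perpendicular distance d from centre to line = |−29| / √2 = 29/√2.
Chord = 2√(r² − d²) = 2·√(729/2) = 27√2.

27√2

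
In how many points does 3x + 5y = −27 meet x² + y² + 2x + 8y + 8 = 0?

Substituting the line into the circle gives 34x² + 92x − 151 = 0.
Discriminant = (92)² − 4·34·(−151) = 29000 > 0.
Two real roots: the line is a secant.

2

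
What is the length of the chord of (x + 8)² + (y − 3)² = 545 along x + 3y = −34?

Substitute y = (−34 − x)/3:
10x² + 230x − 2480 = 0  ⟹  x² + 23x − 248 = 0
x = 8 or x = −31, giving (8, −14) and (−31, −1).
Chord length = distance between (8, −14) and (−31, −1) = √1690 = 13√10.

13√10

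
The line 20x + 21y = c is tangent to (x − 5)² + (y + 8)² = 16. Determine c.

c = −184 or c = 48

The line touches the circle iff its distance from (5, −8) is 4:
|20·5 + 21·(−8) − c| / √841 = 4
|c − (−68)| = 4·29, so c = 48 or c = −184.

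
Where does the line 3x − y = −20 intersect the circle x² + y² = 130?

(−9, −7) and (−3, 11)

Substitute y = 3x + 20:
10x² + 120x + 270 = 0  ⟹  x² + 12x + 27 = 0
x = −3 or x = −9, giving (−3, 11) and (−9, −7).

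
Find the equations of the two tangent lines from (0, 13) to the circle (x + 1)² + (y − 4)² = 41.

4x − 5y = −65 and 5x + 4y = 52

A line y − (13) = m(x − (0)) is tangent when its distance from (−1, 4) is √41:
[m·(−1) − (−9)]² = 41(m² + 1)
20m² + 9m − 20 = 0, so m = 4/5 or m = −5/4.
Through (0, 13) these give 4x − 5y = −65 and 5x + 4y = 52.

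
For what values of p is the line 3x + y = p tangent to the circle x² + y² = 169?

p = ±13√10

For a tangent, require d(centre, line) = r = 13.
|3·0 + 1·0 − p| / √10 = 13
|p| = 13√10.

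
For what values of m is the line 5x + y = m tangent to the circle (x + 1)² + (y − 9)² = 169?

m = 4 ± 13√26

For a tangent, require d(centre, line) = r = 13.
|5·(−1) + 1·9 − m| / √26 = 13
|m − (4)| = 13√26.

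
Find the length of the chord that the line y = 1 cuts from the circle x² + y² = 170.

26

Express y = 1 and substitute into the circle:
x² − 169 = 0
x = 13 or x = −13, giving (13, 1) and (−13, 1).
|(13, 1) − (−13, 1)| = √((26)² + (0)²) = 26.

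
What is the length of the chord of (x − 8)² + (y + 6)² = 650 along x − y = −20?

12√2

From the line, y = x + 20. Substituting:
2x² + 36x + 90 = 0  ⟹  x² + 18x + 45 = 0
x = −3 or x = −15, giving (−3, 17) and (−15, 5).
Chord length = distance between (−3, 17) and (−15, 5) = √288 = 12√2.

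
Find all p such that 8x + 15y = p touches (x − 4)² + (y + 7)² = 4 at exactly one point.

p = −107 or p = −39

Tangency holds when the distance from the centre (4, −7) to the line equals the radius 2:
|8·4 + 15·(−7) − p| / √289 = 2
|p − (−73)| = 2·17, so p = −39 or p = −107.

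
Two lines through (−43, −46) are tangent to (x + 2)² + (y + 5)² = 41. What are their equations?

5x − 4y = −31 and 4x − 5y = 58

A line y − (−46) = m(x − (−43)) is tangent when its distance from (−2, −5) is √41:
(41m − (41))² = 41(m² + 1)
20m² − 41m + 20 = 0, so m = 5/4 or m = 4/5.
Through (−43, −46) these give 5x − 4y = −31 and 4x − 5y = 58.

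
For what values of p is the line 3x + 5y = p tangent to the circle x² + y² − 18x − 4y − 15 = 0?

The line touches the circle iff its distance from (9, 2) is 10:
|3·9 + 5·2 − p| / √34 = 10
|p − (37)| = 10√34.

p = 37 ± 10√34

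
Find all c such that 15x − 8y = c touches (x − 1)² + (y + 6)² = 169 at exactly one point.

c = −158 or c = 284

Tangency holds when the distance from the centre (1, −6) to the line equals the radius 13:
|15·1 − 8·(−6) − c| / √289 = 13
|c − (63)| = 13·17, so c = 284 or c = −158.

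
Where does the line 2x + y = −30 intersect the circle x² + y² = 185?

(−13, −4) and (−11, −8)

Substitute y = −2x − 30:
5x² + 120x + 715 = 0  ⟹  x² + 24x + 143 = 0
x = −11 or x = −13, giving (−11, −8) and (−13, −4).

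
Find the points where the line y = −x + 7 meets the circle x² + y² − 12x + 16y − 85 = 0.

Substitute y = −x + 7:
2x² − 42x + 76 = 0  ⟹  x² − 21x + 38 = 0
x = 19 or x = 2, giving (19, −12) and (2, 5).

(2, 5) and (19, −12)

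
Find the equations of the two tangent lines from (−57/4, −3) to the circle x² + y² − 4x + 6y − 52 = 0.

A line y − (−3) = m(x − (−57/4)) is tangent when its distance from (2, −3) is √65:
(65/4m − (0))² = 65(m² + 1)
49m² − 16 = 0, so m = 4/7 or m = −4/7.
Through (−57/4, −3) these give 4x − 7y = −36 and 4x + 7y = −78.

4x − 7y = −36 and 4x + 7y = −78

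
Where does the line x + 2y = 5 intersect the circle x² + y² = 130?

From the line, y = (5 − x)/2. Substituting:
5x² − 10x − 495 = 0  ⟹  x² − 2x − 99 = 0
x = 11 or x = −9, giving (11, −3) and (−9, 7).

(−9, 7) and (11, −3)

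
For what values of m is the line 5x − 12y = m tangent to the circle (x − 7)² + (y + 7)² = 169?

m = −50 or m = 288

Tangency holds when the distance from the centre (7, −7) to the line equals the radius 13:
|5·7 − 12·(−7) − m| / √169 = 13
|m − (119)| = 13·13, so m = 288 or m = −50.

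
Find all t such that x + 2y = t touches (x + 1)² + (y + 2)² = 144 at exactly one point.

t = −5 ± 12√5

The line touches the circle iff its distance from (−1, −2) is 12:
|1·(−1) + 2·(−2) − t| / √5 = 12
|t − (−5)| = 12√5.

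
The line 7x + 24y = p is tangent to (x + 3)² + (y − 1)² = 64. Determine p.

For a tangent, require d(centre, line) = r = 8.
|7·(−3) + 24·1 − p| / √625 = 8
|p − (3)| = 8·25, so p = 203 or p = −197.

p = −197 or p = 203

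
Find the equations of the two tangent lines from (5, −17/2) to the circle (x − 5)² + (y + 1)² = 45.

x + 2y = −12 and x − 2y = 22

Let a tangent through (5, −17/2) have slope m. Its distance from (5, −1) must equal 3√5:
(0m − (15/2))² = 45(m² + 1)
4m² − 1 = 0, so m = −1/2 or m = 1/2.
With m = −1/2: x + 2y = −12. With m = 1/2: x − 2y = 22.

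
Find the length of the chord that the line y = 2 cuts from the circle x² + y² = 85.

Centre (0, 0), r² = 85. Perpendicular distance d from centre to line = |−2| / √1 = 2.
Chord = 2√(r² − d²) = 2·√(81) = 18.

18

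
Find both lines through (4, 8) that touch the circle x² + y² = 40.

3x + y = 20 and x − 3y = −20

Let a tangent through (4, 8) have slope m. Its distance from (0, 0) must equal 2√10:
[m·(−4) − (−8)]² = 40(m² + 1)
3m² + 8m − 3 = 0, so m = −3 or m = 1/3.
With m = −3: 3x + y = 20. With m = 1/3: x − 3y = −20.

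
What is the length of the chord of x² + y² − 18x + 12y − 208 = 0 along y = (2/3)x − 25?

Express y = (−75 + 2x)/3 and substitute into the circle:
13x² − 390x + 1053 = 0  ⟹  x² − 30x + 81 = 0
x = 27 or x = 3, giving (27, −7) and (3, −23).
|(27, −7) − (3, −23)| = √((24)² + (16)²) = 8√13.

8√13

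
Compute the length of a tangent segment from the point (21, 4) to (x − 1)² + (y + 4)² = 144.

The centre is (1, −4) and r = 12. The square of the distance from P to the centre is 400 + 64 = 464.
Power of the point: PT² = |PO|² − r² = 320, so PT = 8√5.

8√5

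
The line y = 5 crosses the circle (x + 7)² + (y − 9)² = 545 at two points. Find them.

From the line, y = 5. Substituting:
x² + 14x − 480 = 0
x = 16 or x = −30, giving (16, 5) and (−30, 5).

(−30, 5) and (16, 5)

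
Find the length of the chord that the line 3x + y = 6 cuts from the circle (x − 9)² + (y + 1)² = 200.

8√10

Substitute y = −3x + 6:
10x² − 60x − 70 = 0  ⟹  x² − 6x − 7 = 0
x = 7 or x = −1, giving (7, −15) and (−1, 9).
|(7, −15) − (−1, 9)| = √((8)² + (−24)²) = 8√10.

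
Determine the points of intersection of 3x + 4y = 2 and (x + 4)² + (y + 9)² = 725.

Substitute y = (2 − 3x)/4:
25x² − 100x − 9900 = 0  ⟹  x² − 4x − 396 = 0
x = 22 or x = −18, giving (22, −16) and (−18, 14).

(−18, 14) and (22, −16)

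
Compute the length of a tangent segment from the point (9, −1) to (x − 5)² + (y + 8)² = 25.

The centre is (5, −8) and r = 5. The square of the distance from P to the centre is 16 + 49 = 65.
Power of the point: PT² = |PO|² − r² = 40, so PT = 2√10.

2√10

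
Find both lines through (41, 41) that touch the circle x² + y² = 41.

Write the tangent as mx − y + (41 − m·(41)) = 0 and set its distance from the centre to √41:
[m·(−41) − (−41)]² = 41(m² + 1)
20m² − 41m + 20 = 0, so m = 4/5 or m = 5/4.
Through (41, 41) these give 4x − 5y = −41 and 5x − 4y = 41.

4x − 5y = −41 and 5x − 4y = 41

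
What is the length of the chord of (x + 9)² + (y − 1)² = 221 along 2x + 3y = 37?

2√13

Centre (−9, 1), r² = 221. Perpendicular distance d from centre to line = |−52| / √13 = 52/√13.
Half the chord is √(r² − d²) = √(13), so the full chord is 2√13.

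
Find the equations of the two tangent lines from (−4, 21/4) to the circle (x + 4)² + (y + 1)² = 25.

3x + 4y = 9 and 3x − 4y = −33

Let a tangent through (−4, 21/4) have slope m. Its distance from (−4, −1) must equal 5:
(0m − (−25/4))² = 25(m² + 1)
16m² − 9 = 0, so m = −3/4 or m = 3/4.
With m = −3/4: 3x + 4y = 9. With m = 3/4: 3x − 4y = −33.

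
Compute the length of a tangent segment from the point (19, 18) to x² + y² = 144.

With centre O = (0, 0), |OP|² = 685 and r² = 144.
By the tangent–radius right angle, tangent length = √(|PO|² − r²) = √541.

√541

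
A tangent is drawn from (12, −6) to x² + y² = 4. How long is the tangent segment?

The centre is (0, 0) and r = 2. The square of the distance from P to the centre is 144 + 36 = 180.
By the tangent–radius right angle, tangent length = √(|PO|² − r²) = √176 = 4√11.

4√11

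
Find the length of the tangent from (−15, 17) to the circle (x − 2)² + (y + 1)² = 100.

3√57

Centre (2, −1), r² = 100. |PO|² = (−17)² + (18)² = 613.
By the tangent–radius right angle, tangent length = √(|PO|² − r²) = √513 = 3√57.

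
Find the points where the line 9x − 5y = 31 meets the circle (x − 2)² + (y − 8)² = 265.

(−1, −8) and (14, 19)

Express y = (−31 + 9x)/5 and substitute into the circle:
106x² − 1378x − 1484 = 0  ⟹  x² − 13x − 14 = 0
x = 14 or x = −1, giving (14, 19) and (−1, −8).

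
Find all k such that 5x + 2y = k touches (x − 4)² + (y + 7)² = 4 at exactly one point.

The line touches the circle iff its distance from (4, −7) is 2:
|5·4 + 2·(−7) − k| / √29 = 2
|k − (6)| = 2√29.

k = 6 ± 2√29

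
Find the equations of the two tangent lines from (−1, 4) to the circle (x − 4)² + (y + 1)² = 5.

Let a tangent through (−1, 4) have slope m. Its distance from (4, −1) must equal √5:
[m·(5) − (−5)]² = 5(m² + 1)
2m² + 5m + 2 = 0, so m = −1/2 or m = −2.
With m = −1/2: x + 2y = 7. With m = −2: 2x + y = 2.

x + 2y = 7 and 2x + y = 2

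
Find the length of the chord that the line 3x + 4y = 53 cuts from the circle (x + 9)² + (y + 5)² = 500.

20

The distance from (−9, −5) to the line is 100/√25, and r² = 500.
Half the chord is √(r² − d²) = √(100), so the full chord is 20.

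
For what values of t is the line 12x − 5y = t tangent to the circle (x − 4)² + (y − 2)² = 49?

t = −53 or t = 129

The line touches the circle iff its distance from (4, 2) is 7:
|12·4 − 5·2 − t| / √169 = 7
|t − (38)| = 7·13, so t = 129 or t = −53.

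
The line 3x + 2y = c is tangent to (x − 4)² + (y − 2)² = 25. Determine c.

c = 16 ± 5√13

The line touches the circle iff its distance from (4, 2) is 5:
|3·4 + 2·2 − c| / √13 = 5
|c − (16)| = 5√13.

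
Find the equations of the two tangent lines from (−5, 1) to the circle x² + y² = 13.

Let a tangent through (−5, 1) have slope m. Its distance from (0, 0) must equal √13:
(5m − (−1))² = 13(m² + 1)
6m² + 5m − 6 = 0, so m = −3/2 or m = 2/3.
Through (−5, 1) these give 3x + 2y = −13 and 2x − 3y = −13.

3x + 2y = −13 and 2x − 3y = −13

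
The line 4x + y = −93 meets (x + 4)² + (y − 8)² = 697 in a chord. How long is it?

Centre (−4, 8), r² = 697. Perpendicular distance d from centre to line = |85| / √17 = 85/√17.
Chord = 2√(r² − d²) = 2·√(272) = 8√17.

8√17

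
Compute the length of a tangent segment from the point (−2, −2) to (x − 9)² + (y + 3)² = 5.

The centre is (9, −3) and r = √5. The square of the distance from P to the centre is 121 + 1 = 122.
By the tangent–radius right angle, tangent length = √(|PO|² − r²) = √117 = 3√13.

3√13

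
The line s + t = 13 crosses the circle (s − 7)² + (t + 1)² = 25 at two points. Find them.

(10, 3) and (11, 2)

From the line, t = −s + 13. Substituting:
2s² − 42s + 220 = 0  ⟹  s² − 21s + 110 = 0
s = 11 or s = 10, giving (11, 2) and (10, 3).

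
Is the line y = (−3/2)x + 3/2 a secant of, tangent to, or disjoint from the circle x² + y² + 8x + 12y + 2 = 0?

disjoint

Centre (−4, −6), r² = 50. Distance² from centre to line = (−27)²/13 = 729/13.
Since d² > r², the line lies outside the circle.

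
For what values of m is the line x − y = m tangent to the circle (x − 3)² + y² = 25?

Tangency holds when the distance from the centre (3, 0) to the line equals the radius 5:
|1·3 − 1·0 − m| / √2 = 5
|m − (3)| = 5√2.

m = 3 ± 5√2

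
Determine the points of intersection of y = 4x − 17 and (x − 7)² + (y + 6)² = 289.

(−1, −21) and (7, 11)

From the line, y = 4x − 17. Substituting:
17x² − 102x − 119 = 0  ⟹  x² − 6x − 7 = 0
x = 7 or x = −1, giving (7, 11) and (−1, −21).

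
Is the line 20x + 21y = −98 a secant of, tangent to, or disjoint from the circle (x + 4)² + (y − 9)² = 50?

disjoint

Substituting the line into the circle gives 841x² + 15008x + 67375 = 0.
Discriminant = (15008)² − 4·841·(67375) = −1409436 < 0.
No real roots: the line does not meet the circle.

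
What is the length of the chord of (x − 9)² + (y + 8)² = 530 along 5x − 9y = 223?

Substitute y = (−223 + 5x)/9:
106x² − 2968x − 13568 = 0  ⟹  x² − 28x − 128 = 0
x = 32 or x = −4, giving (32, −7) and (−4, −27).
|(32, −7) − (−4, −27)| = √((36)² + (20)²) = 4√106.

4√106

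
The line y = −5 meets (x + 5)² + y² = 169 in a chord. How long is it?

Express y = −5 and substitute into the circle:
x² + 10x − 119 = 0
x = 7 or x = −17, giving (7, −5) and (−17, −5).
|(7, −5) − (−17, −5)| = √((24)² + (0)²) = 24.

24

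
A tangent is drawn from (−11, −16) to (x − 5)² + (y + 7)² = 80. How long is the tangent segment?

√257

With centre O = (5, −7), |OP|² = 337 and r² = 80.
By the tangent–radius right angle, tangent length = √(|PO|² − r²) = √257.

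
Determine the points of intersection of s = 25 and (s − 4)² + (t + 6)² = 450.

The line gives s = 25. Substituting into the circle:
t² + 12t + 27 = 0
t = −3 or t = −9, giving (25, −3) and (25, −9).

(25, −9) and (25, −3)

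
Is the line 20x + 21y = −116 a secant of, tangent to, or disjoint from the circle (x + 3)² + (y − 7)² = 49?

Substituting the line into the circle gives 841x² + 13166x + 51529 = 0.
Discriminant = (13166)² − 4·841·(51529) = 0.
A repeated root: the line is tangent.

tangent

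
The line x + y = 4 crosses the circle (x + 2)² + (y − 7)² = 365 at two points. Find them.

(−16, 20) and (11, −7)

Substitute y = −x + 4:
2x² + 10x − 352 = 0  ⟹  x² + 5x − 176 = 0
x = 11 or x = −16, giving (11, −7) and (−16, 20).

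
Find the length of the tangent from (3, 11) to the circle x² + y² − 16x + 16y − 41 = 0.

√217

Centre (8, −8), r² = 169. |PO|² = (−5)² + (19)² = 386.
Power of the point: PT² = |PO|² − r² = 217, so PT = √217.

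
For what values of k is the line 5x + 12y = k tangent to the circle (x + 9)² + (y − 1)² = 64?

k = −137 or k = 71

The line touches the circle iff its distance from (−9, 1) is 8:
|5·(−9) + 12·1 − k| / √169 = 8
|k − (−33)| = 8·13, so k = 71 or k = −137.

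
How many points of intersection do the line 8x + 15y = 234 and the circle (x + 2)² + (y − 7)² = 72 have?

Centre (−2, 7), r² = 72. Distance² from centre to line = (−145)²/289 = 21025/289.
Since d² > r², the line lies outside the circle.

0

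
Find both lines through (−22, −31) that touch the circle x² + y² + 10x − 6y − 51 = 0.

7x − 6y = 32 and 9x − 2y = −136

Let a tangent through (−22, −31) have slope m. Its distance from (−5, 3) must equal √85:
(17m − (34))² = 85(m² + 1)
12m² − 68m + 63 = 0, so m = 7/6 or m = 9/2.
Through (−22, −31) these give 7x − 6y = 32 and 9x − 2y = −136.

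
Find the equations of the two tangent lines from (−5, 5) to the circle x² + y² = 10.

x + 3y = 10 and 3x + y = −10

A line y − (5) = m(x − (−5)) is tangent when its distance from (0, 0) is √10:
(5m − (−5))² = 10(m² + 1)
3m² + 10m + 3 = 0, so m = −1/3 or m = −3.
With m = −1/3: x + 3y = 10. With m = −3: 3x + y = −10.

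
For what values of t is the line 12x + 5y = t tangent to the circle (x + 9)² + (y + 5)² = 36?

t = −211 or t = −55

The line touches the circle iff its distance from (−9, −5) is 6:
|12·(−9) + 5·(−5) − t| / √169 = 6
|t − (−133)| = 6·13, so t = −55 or t = −211.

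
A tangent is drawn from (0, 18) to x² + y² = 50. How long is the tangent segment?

√274

The centre is (0, 0) and r = 5√2. The square of the distance from P to the centre is 0 + 324 = 324.
By the tangent–radius right angle, tangent length = √(|PO|² − r²) = √274.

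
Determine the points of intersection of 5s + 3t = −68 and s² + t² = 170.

(−13, −1) and (−7, −11)

Substitute t = (−68 − 5s)/3:
34s² + 680s + 3094 = 0  ⟹  s² + 20s + 91 = 0
s = −7 or s = −13, giving (−7, −11) and (−13, −1).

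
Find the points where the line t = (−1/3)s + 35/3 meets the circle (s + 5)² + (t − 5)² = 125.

(−10, 15) and (5, 10)

From the line, t = (35 − s)/3. Substituting:
10s² + 50s − 500 = 0  ⟹  s² + 5s − 50 = 0
s = 5 or s = −10, giving (5, 10) and (−10, 15).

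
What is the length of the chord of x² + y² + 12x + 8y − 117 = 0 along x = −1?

Centre (−6, −4), r² = 169. Perpendicular distance d from centre to line = |−5| / √1 = 5.
Half the chord is √(r² − d²) = √(144), so the full chord is 24.

24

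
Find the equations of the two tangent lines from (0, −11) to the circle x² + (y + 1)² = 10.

Let a tangent through (0, −11) have slope m. Its distance from (0, −1) must equal √10:
(0m − (10))² = 10(m² + 1)
m² − 9 = 0, so m = 3 or m = −3.
With m = 3: 3x − y = 11. With m = −3: 3x + y = −11.

3x − y = 11 and 3x + y = −11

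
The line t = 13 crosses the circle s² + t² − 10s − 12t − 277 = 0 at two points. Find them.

Express t = 13 and substitute into the circle:
s² − 10s − 264 = 0
s = 22 or s = −12, giving (22, 13) and (−12, 13).

(−12, 13) and (22, 13)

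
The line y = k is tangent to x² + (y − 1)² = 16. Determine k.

k = −3 or k = 5

For a tangent, require d(centre, line) = r = 4.
|0·0 + 1·1 − k| / √1 = 4
|k − (1)| = 4, so k = 5 or k = −3.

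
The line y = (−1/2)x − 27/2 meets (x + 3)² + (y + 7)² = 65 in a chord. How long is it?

The distance from (−3, −7) to the line is 10/√5, and r² = 65.
Half the chord is √(r² − d²) = √(45), so the full chord is 6√5.

6√5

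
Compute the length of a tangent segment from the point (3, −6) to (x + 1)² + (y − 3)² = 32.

Centre (−1, 3), r² = 32. |PO|² = (4)² + (−9)² = 97.
By the tangent–radius right angle, tangent length = √(|PO|² − r²) = √65.

√65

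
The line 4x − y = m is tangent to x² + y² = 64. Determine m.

m = ±8√17

Tangency holds when the distance from the centre (0, 0) to the line equals the radius 8:
|4·0 − 1·0 − m| / √17 = 8
|m| = 8√17.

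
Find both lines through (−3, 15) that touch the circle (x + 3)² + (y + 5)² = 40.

3x − y = −24 and 3x + y = 6

Write the tangent as mx − y + (15 − m·(−3)) = 0 and set its distance from the centre to 2√10:
[m·(0) − (−20)]² = 40(m² + 1)
m² − 9 = 0, so m = 3 or m = −3.
With m = 3: 3x − y = −24. With m = −3: 3x + y = 6.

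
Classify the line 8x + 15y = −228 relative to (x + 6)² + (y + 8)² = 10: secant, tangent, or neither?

neither

Substituting the line into the circle gives 289x² + 4428x + 17514 = 0.
Discriminant = (4428)² − 4·289·(17514) = −639000 < 0.
No real roots: the line does not meet the circle.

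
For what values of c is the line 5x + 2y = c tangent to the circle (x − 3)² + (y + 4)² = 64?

c = 7 ± 8√29

For a tangent, require d(centre, line) = r = 8.
|5·3 + 2·(−4) − c| / √29 = 8
|c − (7)| = 8√29.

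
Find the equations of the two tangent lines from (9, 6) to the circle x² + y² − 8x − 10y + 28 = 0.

Write the tangent as mx − y + (6 − m·(9)) = 0 and set its distance from the centre to √13:
[m·(−5) − (−1)]² = 13(m² + 1)
6m² − 5m − 6 = 0, so m = −2/3 or m = 3/2.
With m = −2/3: 2x + 3y = 36. With m = 3/2: 3x − 2y = 15.

2x + 3y = 36 and 3x − 2y = 15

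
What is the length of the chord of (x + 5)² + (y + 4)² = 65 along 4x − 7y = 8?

Express y = (−8 + 4x)/7 and substitute into the circle:
65x² + 650x − 1560 = 0  ⟹  x² + 10x − 24 = 0
x = 2 or x = −12, giving (2, 0) and (−12, −8).
Chord length = distance between (2, 0) and (−12, −8) = √260 = 2√65.

2√65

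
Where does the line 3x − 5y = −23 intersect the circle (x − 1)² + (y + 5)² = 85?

(−6, 1) and (−1, 4)

From the line, y = (23 + 3x)/5. Substituting:
34x² + 238x + 204 = 0  ⟹  x² + 7x + 6 = 0
x = −1 or x = −6, giving (−1, 4) and (−6, 1).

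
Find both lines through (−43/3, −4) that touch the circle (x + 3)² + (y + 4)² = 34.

3x + 5y = −63 and 3x − 5y = −23

Write the tangent as mx − y + (−4 − m·(−43/3)) = 0 and set its distance from the centre to √34:
[m·(34/3) − (0)]² = 34(m² + 1)
25m² − 9 = 0, so m = −3/5 or m = 3/5.
Through (−43/3, −4) these give 3x + 5y = −63 and 3x − 5y = −23.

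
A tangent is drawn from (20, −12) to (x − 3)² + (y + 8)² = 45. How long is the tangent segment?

2√65

With centre O = (3, −8), |OP|² = 305 and r² = 45.
The tangent meets the radius at right angles, so tangent² = |PO|² − r² = 305 − 45 = 260.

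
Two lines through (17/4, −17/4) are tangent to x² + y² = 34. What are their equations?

Write the tangent as mx − y + (−17/4 − m·(17/4)) = 0 and set its distance from the centre to √34:
[m·(−17/4) − (17/4)]² = 34(m² + 1)
15m² − 34m + 15 = 0, so m = 3/5 or m = 5/3.
With m = 3/5: 3x − 5y = 34. With m = 5/3: 5x − 3y = 34.

3x − 5y = 34 and 5x − 3y = 34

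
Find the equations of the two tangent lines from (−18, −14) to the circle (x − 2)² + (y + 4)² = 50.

A line y − (−14) = m(x − (−18)) is tangent when its distance from (2, −4) is 5√2:
[m·(20) − (10)]² = 50(m² + 1)
7m² − 8m + 1 = 0, so m = 1 or m = 1/7.
With m = 1: x − y = −4. With m = 1/7: x − 7y = 80.

x − y = −4 and x − 7y = 80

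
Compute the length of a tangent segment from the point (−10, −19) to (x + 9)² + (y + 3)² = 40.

Centre (−9, −3), r² = 40. |PO|² = (−1)² + (−16)² = 257.
The tangent meets the radius at right angles, so tangent² = |PO|² − r² = 257 − 40 = 217.

√217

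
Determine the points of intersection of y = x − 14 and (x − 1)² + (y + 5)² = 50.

(2, −12) and (8, −6)

Substitute y = x − 14:
2x² − 20x + 32 = 0  ⟹  x² − 10x + 16 = 0
x = 8 or x = 2, giving (8, −6) and (2, −12).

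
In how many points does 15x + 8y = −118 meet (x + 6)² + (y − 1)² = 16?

2

Substituting the line into the circle gives 289x² + 4548x + 17156 = 0.
Δ = 20684304 − 19832336 = 851968.
Two real roots: the line is a secant.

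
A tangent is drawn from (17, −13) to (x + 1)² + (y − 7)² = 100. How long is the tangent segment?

The centre is (−1, 7) and r = 10. The square of the distance from P to the centre is 324 + 400 = 724.
By the tangent–radius right angle, tangent length = √(|PO|² − r²) = √624 = 4√39.

4√39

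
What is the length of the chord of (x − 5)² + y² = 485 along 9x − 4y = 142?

Substitute y = (−142 + 9x)/4:
97x² − 2716x + 12804 = 0  ⟹  x² − 28x + 132 = 0
x = 22 or x = 6, giving (22, 14) and (6, −22).
|(22, 14) − (6, −22)| = √((16)² + (36)²) = 4√97.

4√97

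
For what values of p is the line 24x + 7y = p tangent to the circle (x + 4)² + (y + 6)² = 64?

p = −338 or p = 62

The line touches the circle iff its distance from (−4, −6) is 8:
|24·(−4) + 7·(−6) − p| / √625 = 8
|p − (−138)| = 8·25, so p = 62 or p = −338.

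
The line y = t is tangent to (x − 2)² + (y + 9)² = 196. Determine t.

Tangency holds when the distance from the centre (2, −9) to the line equals the radius 14:
|0·2 + 1·(−9) − t| / √1 = 14
|t − (−9)| = 14, so t = 5 or t = −23.

t = −23 or t = 5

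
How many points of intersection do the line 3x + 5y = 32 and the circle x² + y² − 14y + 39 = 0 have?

d² = (3·0 + 5·7 − (32))²/34 = 9/34; r² = 10.
Since d² < r², the line cuts the circle twice.

2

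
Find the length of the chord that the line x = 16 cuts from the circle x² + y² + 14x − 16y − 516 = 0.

20

The line gives x = 16. Substituting into the circle:
y² − 16y − 36 = 0
y = 18 or y = −2, giving (16, 18) and (16, −2).
Chord length = distance between (16, 18) and (16, −2) = √400 = 20.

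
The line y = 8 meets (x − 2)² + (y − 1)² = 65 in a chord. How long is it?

Centre (2, 1), r² = 65. Perpendicular distance d from centre to line = |−7| / √1 = 7.
Half the chord is √(r² − d²) = √(16), so the full chord is 8.

8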